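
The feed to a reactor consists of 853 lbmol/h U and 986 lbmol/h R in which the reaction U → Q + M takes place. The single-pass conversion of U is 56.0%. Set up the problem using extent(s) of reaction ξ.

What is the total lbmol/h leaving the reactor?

U reacted = 0.56 × 853 = 477.7 lbmol/h; ν_U = −1, so ξ = 477.7/1 = 477.7 lbmol/h.
Outlet amounts (n = n₀ + ν ξ):
  U: 853 − 1(477.7) = 375.3
  Q: 0 + 1(477.7) = 477.7
  M: 0 + 1(477.7) = 477.7
  R: 986 (inert)
Total out = 375.3 + 477.7 + 477.7 + 986 = 2317 lbmol/h.

2320 lbmol/h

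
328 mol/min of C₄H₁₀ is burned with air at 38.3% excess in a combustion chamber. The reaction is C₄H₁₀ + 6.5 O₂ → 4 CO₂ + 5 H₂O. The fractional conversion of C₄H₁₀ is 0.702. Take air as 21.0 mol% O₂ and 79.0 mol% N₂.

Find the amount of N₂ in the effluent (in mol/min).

11100 mol/min

Stoichiometric O₂ = 6.5 × 328 = 2132 mol/min; O₂ fed = 2132 × 1.383 = 2949 mol/min.
N₂ fed = 2949 × 79/21 = 11090 mol/min.
Fuel reacted = 0.702 × 328 → ξ = 230.3 mol/min.
Outlet (n = n₀ + ν ξ):
  C₄H₁₀: 328 − 1(230.3) = 97.74
  O₂: 2949 − 6.5(230.3) = 1452
  N₂: 11090 (inert)
  CO₂: 0 + 4(230.3) = 921
  H₂O: 0 + 5(230.3) = 1151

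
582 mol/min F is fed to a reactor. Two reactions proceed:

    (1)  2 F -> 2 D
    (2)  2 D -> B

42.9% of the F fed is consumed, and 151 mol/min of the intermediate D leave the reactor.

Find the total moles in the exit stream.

Conversion of F: F consumed = 2ξ₁ = 0.429 × 582 → ξ₁ = 124.8 mol/min.
D balance: n_D = 0 + 2ξ₁ − 2ξ₂ = 151 → ξ₂ = (2·124.8 − 151)/2 = 49.34 mol/min.
Outlet amounts (n = n₀ + Σ ν·ξ):
  F: 582 − 2(124.8) = 332.3
  D: 0 + 2(124.8) − 2(49.34) = 151
  B: 0 + 1(49.34) = 49.34
Total out = 332.3 + 151 + 49.34 = 532.7 mol/min.

533 mol/min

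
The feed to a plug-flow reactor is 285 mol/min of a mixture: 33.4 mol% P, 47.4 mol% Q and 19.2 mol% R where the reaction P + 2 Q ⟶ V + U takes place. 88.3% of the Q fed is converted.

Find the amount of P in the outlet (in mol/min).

35.5 mol/min

Q reacted = 0.883 × 135.1 = 119.3 mol/min; ν_Q = −2, so ξ = 119.3/2 = 59.64 mol/min.
Outlet amounts (n = n₀ + ν ξ):
  P: 95.19 − 1(59.64) = 35.55
  Q: 135.1 − 2(59.64) = 15.81
  V: 0 + 1(59.64) = 59.64
  U: 0 + 1(59.64) = 59.64
  R: 54.72 (inert)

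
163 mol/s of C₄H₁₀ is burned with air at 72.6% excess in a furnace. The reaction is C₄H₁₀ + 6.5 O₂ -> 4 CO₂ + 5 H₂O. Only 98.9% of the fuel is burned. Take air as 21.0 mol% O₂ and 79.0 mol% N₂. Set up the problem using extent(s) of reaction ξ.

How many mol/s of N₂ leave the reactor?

6880 mol/s

Stoichiometric O₂ = 6.5 × 163 = 1060 mol/s; O₂ fed = 1060 × 1.726 = 1829 mol/s.
N₂ fed = 1829 × 79/21 = 6879 mol/s.
Fuel reacted = 0.989 × 163 → ξ = 161.2 mol/s.
Outlet (n = n₀ + ν ξ):
  C₄H₁₀: 163 − 1(161.2) = 1.793
  O₂: 1829 − 6.5(161.2) = 780.9
  N₂: 6879 (inert)
  CO₂: 0 + 4(161.2) = 644.8
  H₂O: 0 + 5(161.2) = 806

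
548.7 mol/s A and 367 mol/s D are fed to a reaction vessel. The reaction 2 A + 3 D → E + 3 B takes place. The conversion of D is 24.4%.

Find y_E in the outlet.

0.0337

D reacted = 0.244 × 367 = 89.55 mol/s; ν_D = −3, so ξ = 89.55/3 = 29.85 mol/s.
Outlet amounts (n = n₀ + ν ξ):
  A: 548.7 − 2(29.85) = 489
  D: 367 − 3(29.85) = 277.5
  E: 0 + 1(29.85) = 29.85
  B: 0 + 3(29.85) = 89.55
Total out = 885.9 mol/s; y_E = 29.85 / 885.9 = 0.0337.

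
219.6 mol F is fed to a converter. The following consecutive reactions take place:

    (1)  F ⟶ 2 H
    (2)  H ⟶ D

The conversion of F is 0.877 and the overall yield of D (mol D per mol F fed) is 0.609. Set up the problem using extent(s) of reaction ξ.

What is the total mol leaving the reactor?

Conversion of F: F consumed = 1ξ₁ = 0.877 × 219.6 → ξ₁ = 192.6 mol.
Yield of D: 1ξ₂ / 219.6 = 0.609 → ξ₂ = 133.7 mol.
Outlet amounts (n = n₀ + Σ ν·ξ):
  F: 219.6 − 1(192.6) = 27.01
  H: 0 + 2(192.6) − 1(133.7) = 251.4
  D: 0 + 1(133.7) = 133.7
Total out = 27.01 + 251.4 + 133.7 = 412.2 mol.

412 mol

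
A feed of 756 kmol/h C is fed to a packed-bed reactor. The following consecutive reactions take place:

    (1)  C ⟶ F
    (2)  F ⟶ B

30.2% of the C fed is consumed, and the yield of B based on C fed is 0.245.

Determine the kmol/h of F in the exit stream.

43.1 kmol/h

Conversion of C: C consumed = 1ξ₁ = 0.302 × 756 → ξ₁ = 228.3 kmol/h.
Yield of B: 1ξ₂ / 756 = 0.245 → ξ₂ = 185.2 kmol/h.
Outlet amounts (n = n₀ + Σ ν·ξ):
  C: 756 − 1(228.3) = 527.7
  F: 0 + 1(228.3) − 1(185.2) = 43.09
  B: 0 + 1(185.2) = 185.2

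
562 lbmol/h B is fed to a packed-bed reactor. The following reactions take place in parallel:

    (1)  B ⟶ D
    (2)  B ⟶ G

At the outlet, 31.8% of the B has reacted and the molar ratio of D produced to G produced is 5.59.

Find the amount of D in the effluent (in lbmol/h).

152 lbmol/h

Conversion of B: B consumed = 0.318 × 562 = 178.7 lbmol/h = 1ξ₁ + 1ξ₂.
Selectivity: 1ξ₁ / (1ξ₂) = 5.59 → ξ₁ = 5.59 ξ₂.
Substitute: (1·5.59 + 1) ξ₂ = 178.7 → ξ₂ = 27.12 lbmol/h, ξ₁ = 151.6 lbmol/h.
Outlet amounts (n = n₀ + Σ ν·ξ):
  B: 562 − 1(151.6) − 1(27.12) = 383.3
  D: 0 + 1(151.6) = 151.6
  G: 0 + 1(27.12) = 27.12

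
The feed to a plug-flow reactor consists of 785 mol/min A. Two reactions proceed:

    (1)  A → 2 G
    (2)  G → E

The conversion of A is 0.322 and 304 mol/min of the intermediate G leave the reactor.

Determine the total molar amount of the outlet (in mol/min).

Conversion of A: A consumed = 1ξ₁ = 0.322 × 785 → ξ₁ = 252.8 mol/min.
G balance: n_G = 0 + 2ξ₁ − 1ξ₂ = 304 → ξ₂ = (2·252.8 − 304)/1 = 201.5 mol/min.
Outlet amounts (n = n₀ + Σ ν·ξ):
  A: 785 − 1(252.8) = 532.2
  G: 0 + 2(252.8) − 1(201.5) = 304
  E: 0 + 1(201.5) = 201.5
Total out = 532.2 + 304 + 201.5 = 1038 mol/min.

1040 mol/min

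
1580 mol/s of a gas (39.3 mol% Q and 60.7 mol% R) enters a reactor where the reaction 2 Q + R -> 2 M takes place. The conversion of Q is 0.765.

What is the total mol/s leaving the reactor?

Q reacted = 0.765 × 620.9 = 475 mol/s; ν_Q = −2, so ξ = 475/2 = 237.5 mol/s.
Outlet amounts (n = n₀ + ν ξ):
  Q: 620.9 − 2(237.5) = 145.9
  R: 959.1 − 1(237.5) = 721.6
  M: 0 + 2(237.5) = 475
Total out = 145.9 + 721.6 + 475 = 1342 mol/s.

1340 mol/s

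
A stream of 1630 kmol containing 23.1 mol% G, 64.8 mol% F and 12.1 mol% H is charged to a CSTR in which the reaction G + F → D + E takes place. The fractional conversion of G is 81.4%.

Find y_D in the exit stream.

G reacted = 0.814 × 376.5 = 306.5 kmol; ν_G = −1, so ξ = 306.5/1 = 306.5 kmol.
Outlet amounts (n = n₀ + ν ξ):
  G: 376.5 − 1(306.5) = 70.03
  F: 1056 − 1(306.5) = 749.7
  D: 0 + 1(306.5) = 306.5
  E: 0 + 1(306.5) = 306.5
  H: 197.2 (inert)
Total out = 1630 kmol; y_D = 306.5 / 1630 = 0.188.

0.188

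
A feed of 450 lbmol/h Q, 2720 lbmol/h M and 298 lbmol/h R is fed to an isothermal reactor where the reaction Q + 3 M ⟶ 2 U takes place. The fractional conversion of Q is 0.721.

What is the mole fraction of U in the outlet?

Q reacted = 0.721 × 450 = 324.4 lbmol/h; ν_Q = −1, so ξ = 324.4/1 = 324.4 lbmol/h.
Outlet amounts (n = n₀ + ν ξ):
  Q: 450 − 1(324.4) = 125.6
  M: 2720 − 3(324.4) = 1747
  U: 0 + 2(324.4) = 648.9
  R: 298 (inert)
Total out = 2819 lbmol/h; y_U = 648.9 / 2819 = 0.2302.

0.23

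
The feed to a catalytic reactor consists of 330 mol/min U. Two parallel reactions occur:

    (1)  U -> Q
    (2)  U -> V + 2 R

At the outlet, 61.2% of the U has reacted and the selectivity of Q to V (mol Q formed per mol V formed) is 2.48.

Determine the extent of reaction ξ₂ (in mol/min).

Conversion of U: U consumed = 0.612 × 330 = 202 mol/min = 1ξ₁ + 1ξ₂.
Selectivity: 1ξ₁ / (1ξ₂) = 2.48 → ξ₁ = 2.48 ξ₂.
Substitute: (1·2.48 + 1) ξ₂ = 202 → ξ₂ = 58.03 mol/min, ξ₁ = 143.9 mol/min.
Outlet amounts (n = n₀ + Σ ν·ξ):
  U: 330 − 1(143.9) − 1(58.03) = 128
  Q: 0 + 1(143.9) = 143.9
  V: 0 + 1(58.03) = 58.03
  R: 0 + 2(58.03) = 116.1

ξ₂ = 58 mol/min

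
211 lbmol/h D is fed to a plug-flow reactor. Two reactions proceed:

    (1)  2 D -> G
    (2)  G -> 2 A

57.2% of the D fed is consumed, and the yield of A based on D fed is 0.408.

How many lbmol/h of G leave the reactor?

17.3 lbmol/h

Conversion of D: D consumed = 2ξ₁ = 0.572 × 211 → ξ₁ = 60.35 lbmol/h.
Yield of A: 2ξ₂ / 211 = 0.408 → ξ₂ = 43.04 lbmol/h.
Outlet amounts (n = n₀ + Σ ν·ξ):
  D: 211 − 2(60.35) = 90.31
  G: 0 + 1(60.35) − 1(43.04) = 17.3
  A: 0 + 2(43.04) = 86.09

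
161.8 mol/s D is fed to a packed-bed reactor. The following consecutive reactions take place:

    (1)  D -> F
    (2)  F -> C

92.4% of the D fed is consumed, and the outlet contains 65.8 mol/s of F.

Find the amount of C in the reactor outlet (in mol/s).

Conversion of D: D consumed = 1ξ₁ = 0.924 × 161.8 → ξ₁ = 149.5 mol/s.
F balance: n_F = 0 + 1ξ₁ − 1ξ₂ = 65.8 → ξ₂ = (1·149.5 − 65.8)/1 = 83.7 mol/s.
Outlet amounts (n = n₀ + Σ ν·ξ):
  D: 161.8 − 1(149.5) = 12.3
  F: 0 + 1(149.5) − 1(83.7) = 65.8
  C: 0 + 1(83.7) = 83.7

83.7 mol/s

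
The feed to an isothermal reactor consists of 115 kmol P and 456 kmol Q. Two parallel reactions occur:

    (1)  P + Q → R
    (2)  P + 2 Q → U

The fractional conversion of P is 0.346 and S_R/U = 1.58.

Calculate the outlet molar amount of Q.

401 kmol

Conversion of P: P consumed = 0.346 × 115 = 39.79 kmol = 1ξ₁ + 1ξ₂.
Selectivity: 1ξ₁ / (1ξ₂) = 1.58 → ξ₁ = 1.58 ξ₂.
Substitute: (1·1.58 + 1) ξ₂ = 39.79 → ξ₂ = 15.42 kmol, ξ₁ = 24.37 kmol.
Outlet amounts (n = n₀ + Σ ν·ξ):
  P: 115 − 1(24.37) − 1(15.42) = 75.21
  Q: 456 − 1(24.37) − 2(15.42) = 400.8
  R: 0 + 1(24.37) = 24.37
  U: 0 + 1(15.42) = 15.42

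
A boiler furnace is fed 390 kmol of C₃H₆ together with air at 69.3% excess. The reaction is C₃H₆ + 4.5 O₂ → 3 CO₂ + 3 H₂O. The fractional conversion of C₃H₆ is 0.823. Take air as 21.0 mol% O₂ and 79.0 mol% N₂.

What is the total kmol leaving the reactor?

14700 kmol

Stoichiometric O₂ = 4.5 × 390 = 1755 kmol; O₂ fed = 1755 × 1.693 = 2971 kmol.
N₂ fed = 2971 × 79/21 = 11180 kmol.
Fuel reacted = 0.823 × 390 → ξ = 321 kmol.
Outlet (n = n₀ + ν ξ):
  C₃H₆: 390 − 1(321) = 69.03
  O₂: 2971 − 4.5(321) = 1527
  N₂: 11180 (inert)
  CO₂: 0 + 3(321) = 962.9
  H₂O: 0 + 3(321) = 962.9
Total out = 69.03 + 1527 + 11180 + 962.9 + 962.9 = 14700 kmol.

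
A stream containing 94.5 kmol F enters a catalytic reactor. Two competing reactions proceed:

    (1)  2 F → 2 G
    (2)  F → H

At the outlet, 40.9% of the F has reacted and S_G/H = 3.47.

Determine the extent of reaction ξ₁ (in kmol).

ξ₁ = 15 kmol

Conversion of F: F consumed = 0.409 × 94.5 = 38.65 kmol = 2ξ₁ + 1ξ₂.
Selectivity: 2ξ₁ / (1ξ₂) = 3.47 → ξ₁ = 1.735 ξ₂.
Substitute: (2·1.735 + 1) ξ₂ = 38.65 → ξ₂ = 8.647 kmol, ξ₁ = 15 kmol.
Outlet amounts (n = n₀ + Σ ν·ξ):
  F: 94.5 − 2(15) − 1(8.647) = 55.85
  G: 0 + 2(15) = 30
  H: 0 + 1(8.647) = 8.647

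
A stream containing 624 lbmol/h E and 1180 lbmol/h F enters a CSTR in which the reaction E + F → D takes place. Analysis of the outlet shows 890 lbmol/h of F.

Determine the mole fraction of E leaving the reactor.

0.221

For F: n = n₀ − 1ξ → 890 = 1180 − 1ξ, giving ξ = 290 lbmol/h.
Outlet amounts (n = n₀ + ν ξ):
  E: 624 − 1(290) = 334
  F: 1180 − 1(290) = 890
  D: 0 + 1(290) = 290
Total out = 1514 lbmol/h; y_E = 334 / 1514 = 0.2206.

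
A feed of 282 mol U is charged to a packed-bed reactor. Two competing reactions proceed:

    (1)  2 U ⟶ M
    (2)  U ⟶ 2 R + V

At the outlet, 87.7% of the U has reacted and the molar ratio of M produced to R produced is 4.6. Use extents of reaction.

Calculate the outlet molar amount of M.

Conversion of U: U consumed = 0.877 × 282 = 247.3 mol = 2ξ₁ + 1ξ₂.
Selectivity: 1ξ₁ / (2ξ₂) = 4.6 → ξ₁ = 9.2 ξ₂.
Substitute: (2·9.2 + 1) ξ₂ = 247.3 → ξ₂ = 12.75 mol, ξ₁ = 117.3 mol.
Outlet amounts (n = n₀ + Σ ν·ξ):
  U: 282 − 2(117.3) − 1(12.75) = 34.69
  M: 0 + 1(117.3) = 117.3
  R: 0 + 2(12.75) = 25.5
  V: 0 + 1(12.75) = 12.75

117 mol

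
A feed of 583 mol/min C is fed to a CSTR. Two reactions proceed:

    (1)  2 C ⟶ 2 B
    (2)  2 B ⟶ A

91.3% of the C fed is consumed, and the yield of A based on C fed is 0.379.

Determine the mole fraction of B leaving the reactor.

Conversion of C: C consumed = 2ξ₁ = 0.913 × 583 → ξ₁ = 266.1 mol/min.
Yield of A: 1ξ₂ / 583 = 0.379 → ξ₂ = 221 mol/min.
Outlet amounts (n = n₀ + Σ ν·ξ):
  C: 583 − 2(266.1) = 50.72
  B: 0 + 2(266.1) − 2(221) = 90.37
  A: 0 + 1(221) = 221
Total out = 362 mol/min; y_B = 90.37 / 362 = 0.2496.

0.25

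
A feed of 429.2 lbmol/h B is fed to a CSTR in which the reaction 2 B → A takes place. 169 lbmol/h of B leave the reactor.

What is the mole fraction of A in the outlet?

For B: n = n₀ − 2ξ → 169 = 429.2 − 2ξ, giving ξ = 130.1 lbmol/h.
Outlet amounts (n = n₀ + ν ξ):
  B: 429.2 − 2(130.1) = 169
  A: 0 + 1(130.1) = 130.1
Total out = 299.1 lbmol/h; y_A = 130.1 / 299.1 = 0.435.

0.435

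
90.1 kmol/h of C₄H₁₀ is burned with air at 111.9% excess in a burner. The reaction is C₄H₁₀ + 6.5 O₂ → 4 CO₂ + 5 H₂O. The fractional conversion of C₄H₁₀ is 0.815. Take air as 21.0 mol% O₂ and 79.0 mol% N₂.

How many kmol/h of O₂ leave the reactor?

764 kmol/h

Stoichiometric O₂ = 6.5 × 90.1 = 585.6 kmol/h; O₂ fed = 585.6 × 2.119 = 1241 kmol/h.
N₂ fed = 1241 × 79/21 = 4668 kmol/h.
Fuel reacted = 0.815 × 90.1 → ξ = 73.43 kmol/h.
Outlet (n = n₀ + ν ξ):
  C₄H₁₀: 90.1 − 1(73.43) = 16.67
  O₂: 1241 − 6.5(73.43) = 763.7
  N₂: 4668 (inert)
  CO₂: 0 + 4(73.43) = 293.7
  H₂O: 0 + 5(73.43) = 367.2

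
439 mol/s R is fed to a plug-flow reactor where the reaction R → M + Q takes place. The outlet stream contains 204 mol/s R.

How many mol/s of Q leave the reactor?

For R: n = n₀ − 1ξ → 204 = 439 − 1ξ, giving ξ = 235 mol/s.
Outlet amounts (n = n₀ + ν ξ):
  R: 439 − 1(235) = 204
  M: 0 + 1(235) = 235
  Q: 0 + 1(235) = 235

235 mol/s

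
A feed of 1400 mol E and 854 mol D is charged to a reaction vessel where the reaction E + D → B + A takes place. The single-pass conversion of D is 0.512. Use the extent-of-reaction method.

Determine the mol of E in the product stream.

D reacted = 0.512 × 854 = 437.2 mol; ν_D = −1, so ξ = 437.2/1 = 437.2 mol.
Outlet amounts (n = n₀ + ν ξ):
  E: 1400 − 1(437.2) = 962.8
  D: 854 − 1(437.2) = 416.8
  B: 0 + 1(437.2) = 437.2
  A: 0 + 1(437.2) = 437.2

963 mol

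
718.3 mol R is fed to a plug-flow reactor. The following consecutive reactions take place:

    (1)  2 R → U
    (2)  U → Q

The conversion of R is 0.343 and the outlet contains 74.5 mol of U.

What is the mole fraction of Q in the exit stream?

Conversion of R: R consumed = 2ξ₁ = 0.343 × 718.3 → ξ₁ = 123.2 mol.
U balance: n_U = 0 + 1ξ₁ − 1ξ₂ = 74.5 → ξ₂ = (1·123.2 − 74.5)/1 = 48.69 mol.
Outlet amounts (n = n₀ + Σ ν·ξ):
  R: 718.3 − 2(123.2) = 471.9
  U: 0 + 1(123.2) − 1(48.69) = 74.5
  Q: 0 + 1(48.69) = 48.69
Total out = 595.1 mol; y_Q = 48.69 / 595.1 = 0.08181.

0.0818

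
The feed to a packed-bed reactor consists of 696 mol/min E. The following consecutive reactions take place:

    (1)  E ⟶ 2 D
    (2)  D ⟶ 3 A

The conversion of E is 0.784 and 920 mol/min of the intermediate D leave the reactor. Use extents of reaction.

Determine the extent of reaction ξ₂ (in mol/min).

ξ₂ = 171 mol/min

Conversion of E: E consumed = 1ξ₁ = 0.784 × 696 → ξ₁ = 545.7 mol/min.
D balance: n_D = 0 + 2ξ₁ − 1ξ₂ = 920 → ξ₂ = (2·545.7 − 920)/1 = 171.3 mol/min.
Outlet amounts (n = n₀ + Σ ν·ξ):
  E: 696 − 1(545.7) = 150.3
  D: 0 + 2(545.7) − 1(171.3) = 920
  A: 0 + 3(171.3) = 514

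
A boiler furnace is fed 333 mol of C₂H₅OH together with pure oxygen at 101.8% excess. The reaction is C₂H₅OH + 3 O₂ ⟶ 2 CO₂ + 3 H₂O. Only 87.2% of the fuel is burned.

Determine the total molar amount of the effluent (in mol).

2640 mol

Stoichiometric O₂ = 3 × 333 = 999 mol; O₂ fed = 999 × 2.018 = 2016 mol.
Fuel reacted = 0.872 × 333 → ξ = 290.4 mol.
Outlet (n = n₀ + ν ξ):
  C₂H₅OH: 333 − 1(290.4) = 42.62
  O₂: 2016 − 3(290.4) = 1145
  CO₂: 0 + 2(290.4) = 580.8
  H₂O: 0 + 3(290.4) = 871.1
Total out = 42.62 + 1145 + 580.8 + 871.1 = 2639 mol.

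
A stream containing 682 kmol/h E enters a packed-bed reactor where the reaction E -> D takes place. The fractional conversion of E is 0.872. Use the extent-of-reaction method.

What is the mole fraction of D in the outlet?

0.872

E reacted = 0.872 × 682 = 594.7 kmol/h; ν_E = −1, so ξ = 594.7/1 = 594.7 kmol/h.
Outlet amounts (n = n₀ + ν ξ):
  E: 682 − 1(594.7) = 87.3
  D: 0 + 1(594.7) = 594.7
Total out = 682 kmol/h; y_D = 594.7 / 682 = 0.872.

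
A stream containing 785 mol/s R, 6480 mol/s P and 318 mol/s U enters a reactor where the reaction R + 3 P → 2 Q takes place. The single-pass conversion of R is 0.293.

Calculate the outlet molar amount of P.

R reacted = 0.293 × 785 = 230 mol/s; ν_R = −1, so ξ = 230/1 = 230 mol/s.
Outlet amounts (n = n₀ + ν ξ):
  R: 785 − 1(230) = 555
  P: 6480 − 3(230) = 5790
  Q: 0 + 2(230) = 460
  U: 318 (inert)

5790 mol/s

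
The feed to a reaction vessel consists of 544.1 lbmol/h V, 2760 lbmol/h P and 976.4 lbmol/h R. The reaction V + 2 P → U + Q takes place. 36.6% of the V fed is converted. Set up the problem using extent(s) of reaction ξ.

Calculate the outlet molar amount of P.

V reacted = 0.366 × 544.1 = 199.1 lbmol/h; ν_V = −1, so ξ = 199.1/1 = 199.1 lbmol/h.
Outlet amounts (n = n₀ + ν ξ):
  V: 544.1 − 1(199.1) = 345
  P: 2760 − 2(199.1) = 2362
  U: 0 + 1(199.1) = 199.1
  Q: 0 + 1(199.1) = 199.1
  R: 976.4 (inert)

2360 lbmol/h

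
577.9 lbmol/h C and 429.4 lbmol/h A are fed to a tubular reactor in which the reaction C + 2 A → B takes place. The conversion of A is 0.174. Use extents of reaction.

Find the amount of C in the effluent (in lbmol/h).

541 lbmol/h

A reacted = 0.174 × 429.4 = 74.72 lbmol/h; ν_A = −2, so ξ = 74.72/2 = 37.36 lbmol/h.
Outlet amounts (n = n₀ + ν ξ):
  C: 577.9 − 1(37.36) = 540.5
  A: 429.4 − 2(37.36) = 354.7
  B: 0 + 1(37.36) = 37.36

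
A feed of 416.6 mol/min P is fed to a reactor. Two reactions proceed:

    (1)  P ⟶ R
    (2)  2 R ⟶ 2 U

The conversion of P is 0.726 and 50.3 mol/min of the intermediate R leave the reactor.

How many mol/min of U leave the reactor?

Conversion of P: P consumed = 1ξ₁ = 0.726 × 416.6 → ξ₁ = 302.5 mol/min.
R balance: n_R = 0 + 1ξ₁ − 2ξ₂ = 50.3 → ξ₂ = (1·302.5 − 50.3)/2 = 126.1 mol/min.
Outlet amounts (n = n₀ + Σ ν·ξ):
  P: 416.6 − 1(302.5) = 114.1
  R: 0 + 1(302.5) − 2(126.1) = 50.3
  U: 0 + 2(126.1) = 252.2

252 mol/min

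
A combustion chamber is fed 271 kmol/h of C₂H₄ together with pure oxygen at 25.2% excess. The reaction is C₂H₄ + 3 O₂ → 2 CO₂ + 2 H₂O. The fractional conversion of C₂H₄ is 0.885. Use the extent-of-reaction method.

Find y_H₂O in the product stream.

0.372

Stoichiometric O₂ = 3 × 271 = 813 kmol/h; O₂ fed = 813 × 1.252 = 1018 kmol/h.
Fuel reacted = 0.885 × 271 → ξ = 239.8 kmol/h.
Outlet (n = n₀ + ν ξ):
  C₂H₄: 271 − 1(239.8) = 31.16
  O₂: 1018 − 3(239.8) = 298.4
  CO₂: 0 + 2(239.8) = 479.7
  H₂O: 0 + 2(239.8) = 479.7
Total out = 1289 kmol/h; y_H₂O = 479.7 / 1289 = 0.3722.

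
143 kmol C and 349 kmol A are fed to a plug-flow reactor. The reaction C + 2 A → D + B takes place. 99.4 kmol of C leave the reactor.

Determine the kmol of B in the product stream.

43.6 kmol

For C: n = n₀ − 1ξ → 99.4 = 143 − 1ξ, giving ξ = 43.6 kmol.
Outlet amounts (n = n₀ + ν ξ):
  C: 143 − 1(43.6) = 99.4
  A: 349 − 2(43.6) = 261.8
  D: 0 + 1(43.6) = 43.6
  B: 0 + 1(43.6) = 43.6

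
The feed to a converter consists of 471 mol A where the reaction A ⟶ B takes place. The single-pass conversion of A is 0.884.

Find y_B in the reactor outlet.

0.884

A reacted = 0.884 × 471 = 416.4 mol; ν_A = −1, so ξ = 416.4/1 = 416.4 mol.
Outlet amounts (n = n₀ + ν ξ):
  A: 471 − 1(416.4) = 54.64
  B: 0 + 1(416.4) = 416.4
Total out = 471 mol; y_B = 416.4 / 471 = 0.884.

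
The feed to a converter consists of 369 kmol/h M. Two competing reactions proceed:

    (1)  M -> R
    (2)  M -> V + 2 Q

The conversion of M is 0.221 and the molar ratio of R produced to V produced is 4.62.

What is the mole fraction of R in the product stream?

0.168

Conversion of M: M consumed = 0.221 × 369 = 81.55 kmol/h = 1ξ₁ + 1ξ₂.
Selectivity: 1ξ₁ / (1ξ₂) = 4.62 → ξ₁ = 4.62 ξ₂.
Substitute: (1·4.62 + 1) ξ₂ = 81.55 → ξ₂ = 14.51 kmol/h, ξ₁ = 67.04 kmol/h.
Outlet amounts (n = n₀ + Σ ν·ξ):
  M: 369 − 1(67.04) − 1(14.51) = 287.5
  R: 0 + 1(67.04) = 67.04
  V: 0 + 1(14.51) = 14.51
  Q: 0 + 2(14.51) = 29.02
Total out = 398 kmol/h; y_R = 67.04 / 398 = 0.1684.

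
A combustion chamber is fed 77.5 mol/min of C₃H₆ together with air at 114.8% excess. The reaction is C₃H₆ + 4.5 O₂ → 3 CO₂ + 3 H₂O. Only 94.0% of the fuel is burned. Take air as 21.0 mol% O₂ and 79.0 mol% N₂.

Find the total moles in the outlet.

Stoichiometric O₂ = 4.5 × 77.5 = 348.8 mol/min; O₂ fed = 348.8 × 2.148 = 749.1 mol/min.
N₂ fed = 749.1 × 79/21 = 2818 mol/min.
Fuel reacted = 0.94 × 77.5 → ξ = 72.85 mol/min.
Outlet (n = n₀ + ν ξ):
  C₃H₆: 77.5 − 1(72.85) = 4.65
  O₂: 749.1 − 4.5(72.85) = 421.3
  N₂: 2818 (inert)
  CO₂: 0 + 3(72.85) = 218.5
  H₂O: 0 + 3(72.85) = 218.5
Total out = 4.65 + 421.3 + 2818 + 218.5 + 218.5 = 3681 mol/min.

3680 mol/min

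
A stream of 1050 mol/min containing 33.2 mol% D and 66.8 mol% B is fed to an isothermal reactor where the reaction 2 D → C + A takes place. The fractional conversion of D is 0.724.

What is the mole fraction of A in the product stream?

0.12

D reacted = 0.724 × 348.6 = 252.4 mol/min; ν_D = −2, so ξ = 252.4/2 = 126.2 mol/min.
Outlet amounts (n = n₀ + ν ξ):
  D: 348.6 − 2(126.2) = 96.21
  C: 0 + 1(126.2) = 126.2
  A: 0 + 1(126.2) = 126.2
  B: 701.4 (inert)
Total out = 1050 mol/min; y_A = 126.2 / 1050 = 0.1202.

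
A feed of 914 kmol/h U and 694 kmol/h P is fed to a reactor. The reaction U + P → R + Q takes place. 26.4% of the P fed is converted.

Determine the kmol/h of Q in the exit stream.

P reacted = 0.264 × 694 = 183.2 kmol/h; ν_P = −1, so ξ = 183.2/1 = 183.2 kmol/h.
Outlet amounts (n = n₀ + ν ξ):
  U: 914 − 1(183.2) = 730.8
  P: 694 − 1(183.2) = 510.8
  R: 0 + 1(183.2) = 183.2
  Q: 0 + 1(183.2) = 183.2

183 kmol/h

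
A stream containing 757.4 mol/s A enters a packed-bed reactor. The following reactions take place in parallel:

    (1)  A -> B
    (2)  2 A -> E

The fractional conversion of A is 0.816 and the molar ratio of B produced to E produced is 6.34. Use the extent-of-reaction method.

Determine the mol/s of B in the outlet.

Conversion of A: A consumed = 0.816 × 757.4 = 618 mol/s = 1ξ₁ + 2ξ₂.
Selectivity: 1ξ₁ / (1ξ₂) = 6.34 → ξ₁ = 6.34 ξ₂.
Substitute: (1·6.34 + 2) ξ₂ = 618 → ξ₂ = 74.11 mol/s, ξ₁ = 469.8 mol/s.
Outlet amounts (n = n₀ + Σ ν·ξ):
  A: 757.4 − 1(469.8) − 2(74.11) = 139.4
  B: 0 + 1(469.8) = 469.8
  E: 0 + 1(74.11) = 74.11

470 mol/s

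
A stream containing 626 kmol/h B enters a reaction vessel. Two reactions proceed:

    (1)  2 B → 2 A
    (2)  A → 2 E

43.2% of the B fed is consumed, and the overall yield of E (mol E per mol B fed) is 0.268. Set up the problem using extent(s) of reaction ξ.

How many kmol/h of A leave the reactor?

187 kmol/h

Conversion of B: B consumed = 2ξ₁ = 0.432 × 626 → ξ₁ = 135.2 kmol/h.
Yield of E: 2ξ₂ / 626 = 0.268 → ξ₂ = 83.88 kmol/h.
Outlet amounts (n = n₀ + Σ ν·ξ):
  B: 626 − 2(135.2) = 355.6
  A: 0 + 2(135.2) − 1(83.88) = 186.5
  E: 0 + 2(83.88) = 167.8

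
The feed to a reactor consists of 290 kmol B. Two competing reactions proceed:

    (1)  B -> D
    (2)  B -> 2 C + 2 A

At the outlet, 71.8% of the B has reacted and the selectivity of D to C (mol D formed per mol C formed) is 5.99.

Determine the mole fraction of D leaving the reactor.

Conversion of B: B consumed = 0.718 × 290 = 208.2 kmol = 1ξ₁ + 1ξ₂.
Selectivity: 1ξ₁ / (2ξ₂) = 5.99 → ξ₁ = 11.98 ξ₂.
Substitute: (1·11.98 + 1) ξ₂ = 208.2 → ξ₂ = 16.04 kmol, ξ₁ = 192.2 kmol.
Outlet amounts (n = n₀ + Σ ν·ξ):
  B: 290 − 1(192.2) − 1(16.04) = 81.78
  D: 0 + 1(192.2) = 192.2
  C: 0 + 2(16.04) = 32.08
  A: 0 + 2(16.04) = 32.08
Total out = 338.1 kmol; y_D = 192.2 / 338.1 = 0.5684.

0.568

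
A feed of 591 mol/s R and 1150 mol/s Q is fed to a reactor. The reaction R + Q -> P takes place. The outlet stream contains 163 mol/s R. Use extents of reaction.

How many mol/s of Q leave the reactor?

For R: n = n₀ − 1ξ → 163 = 591 − 1ξ, giving ξ = 428 mol/s.
Outlet amounts (n = n₀ + ν ξ):
  R: 591 − 1(428) = 163
  Q: 1150 − 1(428) = 722
  P: 0 + 1(428) = 428

722 mol/s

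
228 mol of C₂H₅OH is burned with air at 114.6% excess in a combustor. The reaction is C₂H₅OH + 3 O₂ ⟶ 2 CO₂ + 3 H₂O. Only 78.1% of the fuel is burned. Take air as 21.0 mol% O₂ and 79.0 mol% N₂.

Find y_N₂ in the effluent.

0.747

Stoichiometric O₂ = 3 × 228 = 684 mol; O₂ fed = 684 × 2.146 = 1468 mol.
N₂ fed = 1468 × 79/21 = 5522 mol.
Fuel reacted = 0.781 × 228 → ξ = 178.1 mol.
Outlet (n = n₀ + ν ξ):
  C₂H₅OH: 228 − 1(178.1) = 49.93
  O₂: 1468 − 3(178.1) = 933.7
  N₂: 5522 (inert)
  CO₂: 0 + 2(178.1) = 356.1
  H₂O: 0 + 3(178.1) = 534.2
Total out = 7396 mol; y_N₂ = 5522 / 7396 = 0.7466.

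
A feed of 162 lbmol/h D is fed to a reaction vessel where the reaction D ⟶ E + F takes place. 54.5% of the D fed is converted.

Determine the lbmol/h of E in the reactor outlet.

D reacted = 0.545 × 162 = 88.29 lbmol/h; ν_D = −1, so ξ = 88.29/1 = 88.29 lbmol/h.
Outlet amounts (n = n₀ + ν ξ):
  D: 162 − 1(88.29) = 73.71
  E: 0 + 1(88.29) = 88.29
  F: 0 + 1(88.29) = 88.29

88.3 lbmol/h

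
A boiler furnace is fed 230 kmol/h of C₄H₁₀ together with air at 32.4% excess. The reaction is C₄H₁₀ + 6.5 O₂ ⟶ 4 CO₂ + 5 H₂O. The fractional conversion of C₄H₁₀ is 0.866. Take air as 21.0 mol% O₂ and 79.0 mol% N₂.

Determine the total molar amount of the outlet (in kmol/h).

9950 kmol/h

Stoichiometric O₂ = 6.5 × 230 = 1495 kmol/h; O₂ fed = 1495 × 1.324 = 1979 kmol/h.
N₂ fed = 1979 × 79/21 = 7446 kmol/h.
Fuel reacted = 0.866 × 230 → ξ = 199.2 kmol/h.
Outlet (n = n₀ + ν ξ):
  C₄H₁₀: 230 − 1(199.2) = 30.82
  O₂: 1979 − 6.5(199.2) = 684.7
  N₂: 7446 (inert)
  CO₂: 0 + 4(199.2) = 796.7
  H₂O: 0 + 5(199.2) = 995.9
Total out = 30.82 + 684.7 + 7446 + 796.7 + 995.9 = 9954 kmol/h.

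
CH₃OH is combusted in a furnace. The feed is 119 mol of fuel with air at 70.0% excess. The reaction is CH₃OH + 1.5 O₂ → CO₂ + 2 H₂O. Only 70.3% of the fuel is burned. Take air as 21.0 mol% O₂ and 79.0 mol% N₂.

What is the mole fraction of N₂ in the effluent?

Stoichiometric O₂ = 1.5 × 119 = 178.5 mol; O₂ fed = 178.5 × 1.700 = 303.4 mol.
N₂ fed = 303.4 × 79/21 = 1142 mol.
Fuel reacted = 0.703 × 119 → ξ = 83.66 mol.
Outlet (n = n₀ + ν ξ):
  CH₃OH: 119 − 1(83.66) = 35.34
  O₂: 303.4 − 1.5(83.66) = 178
  N₂: 1142 (inert)
  CO₂: 0 + 1(83.66) = 83.66
  H₂O: 0 + 2(83.66) = 167.3
Total out = 1606 mol; y_N₂ = 1142 / 1606 = 0.7109.

0.711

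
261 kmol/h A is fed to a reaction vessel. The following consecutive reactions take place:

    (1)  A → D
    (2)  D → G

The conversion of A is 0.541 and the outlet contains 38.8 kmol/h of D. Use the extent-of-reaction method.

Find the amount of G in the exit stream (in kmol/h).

102 kmol/h

Conversion of A: A consumed = 1ξ₁ = 0.541 × 261 → ξ₁ = 141.2 kmol/h.
D balance: n_D = 0 + 1ξ₁ − 1ξ₂ = 38.8 → ξ₂ = (1·141.2 − 38.8)/1 = 102.4 kmol/h.
Outlet amounts (n = n₀ + Σ ν·ξ):
  A: 261 − 1(141.2) = 119.8
  D: 0 + 1(141.2) − 1(102.4) = 38.8
  G: 0 + 1(102.4) = 102.4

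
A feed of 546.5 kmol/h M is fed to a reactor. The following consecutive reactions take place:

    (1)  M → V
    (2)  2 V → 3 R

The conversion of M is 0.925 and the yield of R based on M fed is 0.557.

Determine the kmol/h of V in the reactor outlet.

303 kmol/h

Conversion of M: M consumed = 1ξ₁ = 0.925 × 546.5 → ξ₁ = 505.5 kmol/h.
Yield of R: 3ξ₂ / 546.5 = 0.557 → ξ₂ = 101.5 kmol/h.
Outlet amounts (n = n₀ + Σ ν·ξ):
  M: 546.5 − 1(505.5) = 40.99
  V: 0 + 1(505.5) − 2(101.5) = 302.6
  R: 0 + 3(101.5) = 304.4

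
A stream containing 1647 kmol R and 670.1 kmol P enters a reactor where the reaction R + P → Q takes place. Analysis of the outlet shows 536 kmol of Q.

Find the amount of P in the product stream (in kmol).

134 kmol

For Q: n = n₀ + 1ξ → 536 = 0 + 1ξ, giving ξ = 536 kmol.
Outlet amounts (n = n₀ + ν ξ):
  R: 1647 − 1(536) = 1111
  P: 670.1 − 1(536) = 134.1
  Q: 0 + 1(536) = 536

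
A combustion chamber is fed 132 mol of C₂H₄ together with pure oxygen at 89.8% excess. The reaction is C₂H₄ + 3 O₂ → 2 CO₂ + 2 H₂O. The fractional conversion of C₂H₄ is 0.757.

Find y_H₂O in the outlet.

0.226

Stoichiometric O₂ = 3 × 132 = 396 mol; O₂ fed = 396 × 1.898 = 751.6 mol.
Fuel reacted = 0.757 × 132 → ξ = 99.92 mol.
Outlet (n = n₀ + ν ξ):
  C₂H₄: 132 − 1(99.92) = 32.08
  O₂: 751.6 − 3(99.92) = 451.8
  CO₂: 0 + 2(99.92) = 199.8
  H₂O: 0 + 2(99.92) = 199.8
Total out = 883.6 mol; y_H₂O = 199.8 / 883.6 = 0.2262.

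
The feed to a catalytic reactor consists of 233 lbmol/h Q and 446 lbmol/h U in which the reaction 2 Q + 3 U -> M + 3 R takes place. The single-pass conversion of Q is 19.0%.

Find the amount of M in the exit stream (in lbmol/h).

Q reacted = 0.19 × 233 = 44.27 lbmol/h; ν_Q = −2, so ξ = 44.27/2 = 22.14 lbmol/h.
Outlet amounts (n = n₀ + ν ξ):
  Q: 233 − 2(22.14) = 188.7
  U: 446 − 3(22.14) = 379.6
  M: 0 + 1(22.14) = 22.14
  R: 0 + 3(22.14) = 66.41

22.1 lbmol/h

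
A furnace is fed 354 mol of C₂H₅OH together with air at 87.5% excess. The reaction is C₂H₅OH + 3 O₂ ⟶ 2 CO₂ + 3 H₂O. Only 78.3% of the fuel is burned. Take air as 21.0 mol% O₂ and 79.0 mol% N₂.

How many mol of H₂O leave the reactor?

832 mol

Stoichiometric O₂ = 3 × 354 = 1062 mol; O₂ fed = 1062 × 1.875 = 1991 mol.
N₂ fed = 1991 × 79/21 = 7491 mol.
Fuel reacted = 0.783 × 354 → ξ = 277.2 mol.
Outlet (n = n₀ + ν ξ):
  C₂H₅OH: 354 − 1(277.2) = 76.82
  O₂: 1991 − 3(277.2) = 1160
  N₂: 7491 (inert)
  CO₂: 0 + 2(277.2) = 554.4
  H₂O: 0 + 3(277.2) = 831.5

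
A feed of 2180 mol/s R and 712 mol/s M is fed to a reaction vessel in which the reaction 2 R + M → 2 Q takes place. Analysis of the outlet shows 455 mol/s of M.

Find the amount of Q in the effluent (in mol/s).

514 mol/s

For M: n = n₀ − 1ξ → 455 = 712 − 1ξ, giving ξ = 257 mol/s.
Outlet amounts (n = n₀ + ν ξ):
  R: 2180 − 2(257) = 1666
  M: 712 − 1(257) = 455
  Q: 0 + 2(257) = 514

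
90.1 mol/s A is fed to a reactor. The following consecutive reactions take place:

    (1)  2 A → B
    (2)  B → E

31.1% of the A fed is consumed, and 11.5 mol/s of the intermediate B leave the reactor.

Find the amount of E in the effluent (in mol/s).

2.51 mol/s

Conversion of A: A consumed = 2ξ₁ = 0.311 × 90.1 → ξ₁ = 14.01 mol/s.
B balance: n_B = 0 + 1ξ₁ − 1ξ₂ = 11.5 → ξ₂ = (1·14.01 − 11.5)/1 = 2.511 mol/s.
Outlet amounts (n = n₀ + Σ ν·ξ):
  A: 90.1 − 2(14.01) = 62.08
  B: 0 + 1(14.01) − 1(2.511) = 11.5
  E: 0 + 1(2.511) = 2.511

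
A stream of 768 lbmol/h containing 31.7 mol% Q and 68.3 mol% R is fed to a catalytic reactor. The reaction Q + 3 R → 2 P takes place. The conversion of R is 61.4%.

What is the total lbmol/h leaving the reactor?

553 lbmol/h

R reacted = 0.614 × 524.5 = 322.1 lbmol/h; ν_R = −3, so ξ = 322.1/3 = 107.4 lbmol/h.
Outlet amounts (n = n₀ + ν ξ):
  Q: 243.5 − 1(107.4) = 136.1
  R: 524.5 − 3(107.4) = 202.5
  P: 0 + 2(107.4) = 214.7
Total out = 136.1 + 202.5 + 214.7 = 553.3 lbmol/h.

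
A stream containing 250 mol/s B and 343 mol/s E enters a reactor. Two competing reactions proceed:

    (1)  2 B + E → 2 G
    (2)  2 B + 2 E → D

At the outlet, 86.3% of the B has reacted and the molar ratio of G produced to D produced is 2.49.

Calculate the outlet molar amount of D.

48.1 mol/s

Conversion of B: B consumed = 0.863 × 250 = 215.8 mol/s = 2ξ₁ + 2ξ₂.
Selectivity: 2ξ₁ / (1ξ₂) = 2.49 → ξ₁ = 1.245 ξ₂.
Substitute: (2·1.245 + 2) ξ₂ = 215.8 → ξ₂ = 48.05 mol/s, ξ₁ = 59.82 mol/s.
Outlet amounts (n = n₀ + Σ ν·ξ):
  B: 250 − 2(59.82) − 2(48.05) = 34.25
  E: 343 − 1(59.82) − 2(48.05) = 187.1
  G: 0 + 2(59.82) = 119.6
  D: 0 + 1(48.05) = 48.05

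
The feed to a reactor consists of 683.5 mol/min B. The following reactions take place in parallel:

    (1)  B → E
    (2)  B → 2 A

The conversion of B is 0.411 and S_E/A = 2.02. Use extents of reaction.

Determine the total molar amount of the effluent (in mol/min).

739 mol/min

Conversion of B: B consumed = 0.411 × 683.5 = 280.9 mol/min = 1ξ₁ + 1ξ₂.
Selectivity: 1ξ₁ / (2ξ₂) = 2.02 → ξ₁ = 4.04 ξ₂.
Substitute: (1·4.04 + 1) ξ₂ = 280.9 → ξ₂ = 55.74 mol/min, ξ₁ = 225.2 mol/min.
Outlet amounts (n = n₀ + Σ ν·ξ):
  B: 683.5 − 1(225.2) − 1(55.74) = 402.6
  E: 0 + 1(225.2) = 225.2
  A: 0 + 2(55.74) = 111.5
Total out = 402.6 + 225.2 + 111.5 = 739.2 mol/min.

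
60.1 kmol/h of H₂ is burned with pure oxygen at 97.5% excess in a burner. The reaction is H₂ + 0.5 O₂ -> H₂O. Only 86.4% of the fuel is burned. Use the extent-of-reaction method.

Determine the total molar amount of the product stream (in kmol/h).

93.5 kmol/h

Stoichiometric O₂ = 0.5 × 60.1 = 30.05 kmol/h; O₂ fed = 30.05 × 1.975 = 59.35 kmol/h.
Fuel reacted = 0.864 × 60.1 → ξ = 51.93 kmol/h.
Outlet (n = n₀ + ν ξ):
  H₂: 60.1 − 1(51.93) = 8.174
  O₂: 59.35 − 0.5(51.93) = 33.39
  H₂O: 0 + 1(51.93) = 51.93
Total out = 8.174 + 33.39 + 51.93 = 93.49 kmol/h.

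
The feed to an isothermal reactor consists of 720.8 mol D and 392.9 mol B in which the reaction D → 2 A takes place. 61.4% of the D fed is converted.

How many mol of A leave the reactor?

885 mol

D reacted = 0.614 × 720.8 = 442.6 mol; ν_D = −1, so ξ = 442.6/1 = 442.6 mol.
Outlet amounts (n = n₀ + ν ξ):
  D: 720.8 − 1(442.6) = 278.2
  A: 0 + 2(442.6) = 885.1
  B: 392.9 (inert)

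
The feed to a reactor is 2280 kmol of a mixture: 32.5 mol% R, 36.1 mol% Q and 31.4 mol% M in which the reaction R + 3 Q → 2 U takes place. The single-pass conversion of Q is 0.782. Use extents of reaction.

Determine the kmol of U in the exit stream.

Q reacted = 0.782 × 823.1 = 643.6 kmol; ν_Q = −3, so ξ = 643.6/3 = 214.5 kmol.
Outlet amounts (n = n₀ + ν ξ):
  R: 741 − 1(214.5) = 526.5
  Q: 823.1 − 3(214.5) = 179.4
  U: 0 + 2(214.5) = 429.1
  M: 715.9 (inert)

429 kmol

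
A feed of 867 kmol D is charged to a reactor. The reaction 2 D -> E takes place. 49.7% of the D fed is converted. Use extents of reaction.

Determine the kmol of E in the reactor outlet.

D reacted = 0.497 × 867 = 430.9 kmol; ν_D = −2, so ξ = 430.9/2 = 215.4 kmol.
Outlet amounts (n = n₀ + ν ξ):
  D: 867 − 2(215.4) = 436.1
  E: 0 + 1(215.4) = 215.4

215 kmol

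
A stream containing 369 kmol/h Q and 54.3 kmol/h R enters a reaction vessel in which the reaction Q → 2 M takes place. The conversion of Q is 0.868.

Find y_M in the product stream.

0.861

Q reacted = 0.868 × 369 = 320.3 kmol/h; ν_Q = −1, so ξ = 320.3/1 = 320.3 kmol/h.
Outlet amounts (n = n₀ + ν ξ):
  Q: 369 − 1(320.3) = 48.71
  M: 0 + 2(320.3) = 640.6
  R: 54.3 (inert)
Total out = 743.6 kmol/h; y_M = 640.6 / 743.6 = 0.8615.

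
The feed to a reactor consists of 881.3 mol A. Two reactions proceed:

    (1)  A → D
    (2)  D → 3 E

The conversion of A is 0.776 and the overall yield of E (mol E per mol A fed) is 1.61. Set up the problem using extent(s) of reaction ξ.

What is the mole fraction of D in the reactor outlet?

Conversion of A: A consumed = 1ξ₁ = 0.776 × 881.3 → ξ₁ = 683.9 mol.
Yield of E: 3ξ₂ / 881.3 = 1.61 → ξ₂ = 473 mol.
Outlet amounts (n = n₀ + Σ ν·ξ):
  A: 881.3 − 1(683.9) = 197.4
  D: 0 + 1(683.9) − 1(473) = 210.9
  E: 0 + 3(473) = 1419
Total out = 1827 mol; y_D = 210.9 / 1827 = 0.1154.

0.115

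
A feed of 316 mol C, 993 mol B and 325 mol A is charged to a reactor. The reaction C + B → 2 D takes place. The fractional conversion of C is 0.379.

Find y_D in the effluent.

C reacted = 0.379 × 316 = 119.8 mol; ν_C = −1, so ξ = 119.8/1 = 119.8 mol.
Outlet amounts (n = n₀ + ν ξ):
  C: 316 − 1(119.8) = 196.2
  B: 993 − 1(119.8) = 873.2
  D: 0 + 2(119.8) = 239.5
  A: 325 (inert)
Total out = 1634 mol; y_D = 239.5 / 1634 = 0.1466.

0.147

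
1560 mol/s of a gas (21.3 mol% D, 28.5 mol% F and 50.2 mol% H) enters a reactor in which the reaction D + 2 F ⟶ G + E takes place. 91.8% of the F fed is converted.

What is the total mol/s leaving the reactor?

1360 mol/s

F reacted = 0.918 × 444.6 = 408.1 mol/s; ν_F = −2, so ξ = 408.1/2 = 204.1 mol/s.
Outlet amounts (n = n₀ + ν ξ):
  D: 332.3 − 1(204.1) = 128.2
  F: 444.6 − 2(204.1) = 36.46
  G: 0 + 1(204.1) = 204.1
  E: 0 + 1(204.1) = 204.1
  H: 783.1 (inert)
Total out = 128.2 + 36.46 + 204.1 + 204.1 + 783.1 = 1356 mol/s.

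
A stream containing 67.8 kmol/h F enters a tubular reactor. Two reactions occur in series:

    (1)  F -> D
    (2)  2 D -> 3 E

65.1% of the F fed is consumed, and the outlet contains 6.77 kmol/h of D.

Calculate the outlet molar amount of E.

56.1 kmol/h

Conversion of F: F consumed = 1ξ₁ = 0.651 × 67.8 → ξ₁ = 44.14 kmol/h.
D balance: n_D = 0 + 1ξ₁ − 2ξ₂ = 6.77 → ξ₂ = (1·44.14 − 6.77)/2 = 18.68 kmol/h.
Outlet amounts (n = n₀ + Σ ν·ξ):
  F: 67.8 − 1(44.14) = 23.66
  D: 0 + 1(44.14) − 2(18.68) = 6.77
  E: 0 + 3(18.68) = 56.05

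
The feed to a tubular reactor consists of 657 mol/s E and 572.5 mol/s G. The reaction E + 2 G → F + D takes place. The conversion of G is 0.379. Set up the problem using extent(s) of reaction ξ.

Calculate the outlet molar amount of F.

G reacted = 0.379 × 572.5 = 217 mol/s; ν_G = −2, so ξ = 217/2 = 108.5 mol/s.
Outlet amounts (n = n₀ + ν ξ):
  E: 657 − 1(108.5) = 548.5
  G: 572.5 − 2(108.5) = 355.5
  F: 0 + 1(108.5) = 108.5
  D: 0 + 1(108.5) = 108.5

108 mol/s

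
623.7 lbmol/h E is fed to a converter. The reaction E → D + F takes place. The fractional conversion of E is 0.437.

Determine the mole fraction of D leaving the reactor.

E reacted = 0.437 × 623.7 = 272.6 lbmol/h; ν_E = −1, so ξ = 272.6/1 = 272.6 lbmol/h.
Outlet amounts (n = n₀ + ν ξ):
  E: 623.7 − 1(272.6) = 351.1
  D: 0 + 1(272.6) = 272.6
  F: 0 + 1(272.6) = 272.6
Total out = 896.3 lbmol/h; y_D = 272.6 / 896.3 = 0.3041.

0.304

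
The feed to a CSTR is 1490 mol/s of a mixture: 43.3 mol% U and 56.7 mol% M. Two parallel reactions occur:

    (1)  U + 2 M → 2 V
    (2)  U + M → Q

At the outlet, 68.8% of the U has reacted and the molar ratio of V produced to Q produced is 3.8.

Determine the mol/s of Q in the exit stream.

Conversion of U: U consumed = 0.688 × 645.2 = 443.9 mol/s = 1ξ₁ + 1ξ₂.
Selectivity: 2ξ₁ / (1ξ₂) = 3.8 → ξ₁ = 1.9 ξ₂.
Substitute: (1·1.9 + 1) ξ₂ = 443.9 → ξ₂ = 153.1 mol/s, ξ₁ = 290.8 mol/s.
Outlet amounts (n = n₀ + Σ ν·ξ):
  U: 645.2 − 1(290.8) − 1(153.1) = 201.3
  M: 844.8 − 2(290.8) − 1(153.1) = 110.1
  V: 0 + 2(290.8) = 581.6
  Q: 0 + 1(153.1) = 153.1

153 mol/s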